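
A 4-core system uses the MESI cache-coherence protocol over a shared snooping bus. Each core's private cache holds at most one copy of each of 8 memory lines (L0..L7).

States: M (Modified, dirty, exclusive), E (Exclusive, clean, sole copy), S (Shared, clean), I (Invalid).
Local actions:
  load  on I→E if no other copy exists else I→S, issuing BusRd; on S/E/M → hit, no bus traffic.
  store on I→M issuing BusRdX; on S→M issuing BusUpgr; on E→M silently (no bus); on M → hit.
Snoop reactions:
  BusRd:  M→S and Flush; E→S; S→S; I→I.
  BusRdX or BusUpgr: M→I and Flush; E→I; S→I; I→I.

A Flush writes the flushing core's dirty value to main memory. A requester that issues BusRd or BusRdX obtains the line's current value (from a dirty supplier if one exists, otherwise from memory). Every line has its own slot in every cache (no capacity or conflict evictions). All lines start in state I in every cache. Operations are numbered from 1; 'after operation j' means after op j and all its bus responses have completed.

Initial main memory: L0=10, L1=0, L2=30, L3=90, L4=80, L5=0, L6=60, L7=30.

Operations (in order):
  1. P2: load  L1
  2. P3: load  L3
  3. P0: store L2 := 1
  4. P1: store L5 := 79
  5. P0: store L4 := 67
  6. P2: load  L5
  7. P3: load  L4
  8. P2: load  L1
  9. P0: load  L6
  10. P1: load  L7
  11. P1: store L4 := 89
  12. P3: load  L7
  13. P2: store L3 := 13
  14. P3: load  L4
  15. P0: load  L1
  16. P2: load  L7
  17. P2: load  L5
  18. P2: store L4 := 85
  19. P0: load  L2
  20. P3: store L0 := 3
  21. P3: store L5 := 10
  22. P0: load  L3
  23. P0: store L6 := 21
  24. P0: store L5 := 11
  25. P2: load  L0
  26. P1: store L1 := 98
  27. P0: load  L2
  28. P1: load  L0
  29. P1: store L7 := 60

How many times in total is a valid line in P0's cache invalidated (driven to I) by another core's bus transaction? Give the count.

invalidations = 2

step 1: P2: load  L1  ⟶  IIEI  (L1)  txn=BusRd  M[L1]=0
step 2: P3: load  L3  ⟶  IIIE  (L3)  txn=BusRd  M[L3]=90
step 3: P0: store L2 := 1  ⟶  MIII  (L2)  txn=BusRdX  M[L2]=30
step 4: P1: store L5 := 79  ⟶  IMII  (L5)  txn=BusRdX  M[L5]=0
step 5: P0: store L4 := 67  ⟶  MIII  (L4)  txn=BusRdX  M[L4]=80
step 6: P2: load  L5  ⟶  ISSI  (L5)  txn=BusRd+Flush  M[L5]=79
step 7: P3: load  L4  ⟶  SIIS  (L4)  txn=BusRd+Flush  M[L4]=67
step 8: P2: load  L1  ⟶  IIEI  (L1)  txn=∅  M[L1]=0
step 9: P0: load  L6  ⟶  EIII  (L6)  txn=BusRd  M[L6]=60
step 10: P1: load  L7  ⟶  IEII  (L7)  txn=BusRd  M[L7]=30
step 11: P1: store L4 := 89  ⟶  IMII  (L4)  txn=BusRdX  M[L4]=67
step 12: P3: load  L7  ⟶  ISIS  (L7)  txn=BusRd  M[L7]=30
step 13: P2: store L3 := 13  ⟶  IIMI  (L3)  txn=BusRdX  M[L3]=90
step 14: P3: load  L4  ⟶  ISIS  (L4)  txn=BusRd+Flush  M[L4]=89
step 15: P0: load  L1  ⟶  SISI  (L1)  txn=BusRd  M[L1]=0
step 16: P2: load  L7  ⟶  ISSS  (L7)  txn=BusRd  M[L7]=30
step 17: P2: load  L5  ⟶  ISSI  (L5)  txn=∅  M[L5]=79
step 18: P2: store L4 := 85  ⟶  IIMI  (L4)  txn=BusRdX  M[L4]=89
step 19: P0: load  L2  ⟶  MIII  (L2)  txn=∅  M[L2]=30
step 20: P3: store L0 := 3  ⟶  IIIM  (L0)  txn=BusRdX  M[L0]=10
step 21: P3: store L5 := 10  ⟶  IIIM  (L5)  txn=BusRdX  M[L5]=79
step 22: P0: load  L3  ⟶  SISI  (L3)  txn=BusRd+Flush  M[L3]=13
step 23: P0: store L6 := 21  ⟶  MIII  (L6)  txn=∅  M[L6]=60
step 24: P0: store L5 := 11  ⟶  MIII  (L5)  txn=BusRdX+Flush  M[L5]=10
step 25: P2: load  L0  ⟶  IISS  (L0)  txn=BusRd+Flush  M[L0]=3
step 26: P1: store L1 := 98  ⟶  IMII  (L1)  txn=BusRdX  M[L1]=0
step 27: P0: load  L2  ⟶  MIII  (L2)  txn=∅  M[L2]=30
step 28: P1: load  L0  ⟶  ISSS  (L0)  txn=BusRd  M[L0]=3
step 29: P1: store L7 := 60  ⟶  IMII  (L7)  txn=BusUpgr  M[L7]=30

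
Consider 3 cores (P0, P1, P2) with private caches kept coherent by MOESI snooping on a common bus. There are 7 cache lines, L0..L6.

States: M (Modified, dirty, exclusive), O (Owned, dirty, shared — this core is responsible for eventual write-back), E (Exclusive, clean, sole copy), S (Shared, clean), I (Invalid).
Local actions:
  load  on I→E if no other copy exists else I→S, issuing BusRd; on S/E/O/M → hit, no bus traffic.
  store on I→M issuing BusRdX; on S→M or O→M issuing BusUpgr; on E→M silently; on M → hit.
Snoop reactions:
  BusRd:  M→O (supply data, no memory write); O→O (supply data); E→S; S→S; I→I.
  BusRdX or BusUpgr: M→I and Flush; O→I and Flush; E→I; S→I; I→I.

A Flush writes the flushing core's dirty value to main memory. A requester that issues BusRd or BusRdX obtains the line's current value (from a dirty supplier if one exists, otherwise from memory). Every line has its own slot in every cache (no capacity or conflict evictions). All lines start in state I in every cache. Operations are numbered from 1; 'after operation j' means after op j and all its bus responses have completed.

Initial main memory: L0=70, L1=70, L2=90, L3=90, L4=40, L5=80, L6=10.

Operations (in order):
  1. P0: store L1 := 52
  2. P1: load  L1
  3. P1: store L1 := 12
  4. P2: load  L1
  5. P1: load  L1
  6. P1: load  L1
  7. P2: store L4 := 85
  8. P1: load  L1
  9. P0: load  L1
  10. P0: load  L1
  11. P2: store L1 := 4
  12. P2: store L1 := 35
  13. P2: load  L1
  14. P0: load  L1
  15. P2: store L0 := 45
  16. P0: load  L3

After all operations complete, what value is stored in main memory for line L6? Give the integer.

memory[L6] = 10

1. P0: store L1 := 52  bus=[BusRdX]  L1: P0=M P1=I P2=I  mem[L1]=70
2. P1: load  L1  bus=[BusRd]  L1: P0=O P1=S P2=I  mem[L1]=70
3. P1: store L1 := 12  bus=[BusUpgr,Flush]  L1: P0=I P1=M P2=I  mem[L1]=52
4. P2: load  L1  bus=[BusRd]  L1: P0=I P1=O P2=S  mem[L1]=52
5. P1: load  L1  bus=[-]  L1: P0=I P1=O P2=S  mem[L1]=52
6. P1: load  L1  bus=[-]  L1: P0=I P1=O P2=S  mem[L1]=52
7. P2: store L4 := 85  bus=[BusRdX]  L4: P0=I P1=I P2=M  mem[L4]=40
8. P1: load  L1  bus=[-]  L1: P0=I P1=O P2=S  mem[L1]=52
9. P0: load  L1  bus=[BusRd]  L1: P0=S P1=O P2=S  mem[L1]=52
10. P0: load  L1  bus=[-]  L1: P0=S P1=O P2=S  mem[L1]=52
11. P2: store L1 := 4  bus=[BusUpgr,Flush]  L1: P0=I P1=I P2=M  mem[L1]=12
12. P2: store L1 := 35  bus=[-]  L1: P0=I P1=I P2=M  mem[L1]=12
13. P2: load  L1  bus=[-]  L1: P0=I P1=I P2=M  mem[L1]=12
14. P0: load  L1  bus=[BusRd]  L1: P0=S P1=I P2=O  mem[L1]=12
15. P2: store L0 := 45  bus=[BusRdX]  L0: P0=I P1=I P2=M  mem[L0]=70
16. P0: load  L3  bus=[BusRd]  L3: P0=E P1=I P2=I  mem[L3]=90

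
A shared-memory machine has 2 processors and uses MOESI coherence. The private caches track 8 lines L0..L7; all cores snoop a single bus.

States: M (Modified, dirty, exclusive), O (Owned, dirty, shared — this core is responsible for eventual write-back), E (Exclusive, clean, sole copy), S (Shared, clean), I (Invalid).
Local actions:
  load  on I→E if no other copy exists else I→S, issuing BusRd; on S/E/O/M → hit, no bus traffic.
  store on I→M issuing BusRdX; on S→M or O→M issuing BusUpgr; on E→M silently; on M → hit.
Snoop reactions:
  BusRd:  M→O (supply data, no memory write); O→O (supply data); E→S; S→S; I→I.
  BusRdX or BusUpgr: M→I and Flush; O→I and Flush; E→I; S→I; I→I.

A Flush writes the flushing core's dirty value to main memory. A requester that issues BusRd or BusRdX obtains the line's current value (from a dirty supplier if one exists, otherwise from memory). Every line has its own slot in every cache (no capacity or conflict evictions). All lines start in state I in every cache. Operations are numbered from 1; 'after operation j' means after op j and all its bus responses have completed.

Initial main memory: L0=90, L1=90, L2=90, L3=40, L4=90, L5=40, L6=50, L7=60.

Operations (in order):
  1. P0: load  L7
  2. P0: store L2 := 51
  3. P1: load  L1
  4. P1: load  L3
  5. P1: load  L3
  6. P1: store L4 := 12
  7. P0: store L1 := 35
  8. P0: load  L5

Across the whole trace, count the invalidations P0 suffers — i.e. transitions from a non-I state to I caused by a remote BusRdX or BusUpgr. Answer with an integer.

invalidations = 0

1. P0: load  L7  bus=[BusRd]  L7: P0=E P1=I  mem[L7]=60
2. P0: store L2 := 51  bus=[BusRdX]  L2: P0=M P1=I  mem[L2]=90
3. P1: load  L1  bus=[BusRd]  L1: P0=I P1=E  mem[L1]=90
4. P1: load  L3  bus=[BusRd]  L3: P0=I P1=E  mem[L3]=40
5. P1: load  L3  bus=[-]  L3: P0=I P1=E  mem[L3]=40
6. P1: store L4 := 12  bus=[BusRdX]  L4: P0=I P1=M  mem[L4]=90
7. P0: store L1 := 35  bus=[BusRdX]  L1: P0=M P1=I  mem[L1]=90
8. P0: load  L5  bus=[BusRd]  L5: P0=E P1=I  mem[L5]=40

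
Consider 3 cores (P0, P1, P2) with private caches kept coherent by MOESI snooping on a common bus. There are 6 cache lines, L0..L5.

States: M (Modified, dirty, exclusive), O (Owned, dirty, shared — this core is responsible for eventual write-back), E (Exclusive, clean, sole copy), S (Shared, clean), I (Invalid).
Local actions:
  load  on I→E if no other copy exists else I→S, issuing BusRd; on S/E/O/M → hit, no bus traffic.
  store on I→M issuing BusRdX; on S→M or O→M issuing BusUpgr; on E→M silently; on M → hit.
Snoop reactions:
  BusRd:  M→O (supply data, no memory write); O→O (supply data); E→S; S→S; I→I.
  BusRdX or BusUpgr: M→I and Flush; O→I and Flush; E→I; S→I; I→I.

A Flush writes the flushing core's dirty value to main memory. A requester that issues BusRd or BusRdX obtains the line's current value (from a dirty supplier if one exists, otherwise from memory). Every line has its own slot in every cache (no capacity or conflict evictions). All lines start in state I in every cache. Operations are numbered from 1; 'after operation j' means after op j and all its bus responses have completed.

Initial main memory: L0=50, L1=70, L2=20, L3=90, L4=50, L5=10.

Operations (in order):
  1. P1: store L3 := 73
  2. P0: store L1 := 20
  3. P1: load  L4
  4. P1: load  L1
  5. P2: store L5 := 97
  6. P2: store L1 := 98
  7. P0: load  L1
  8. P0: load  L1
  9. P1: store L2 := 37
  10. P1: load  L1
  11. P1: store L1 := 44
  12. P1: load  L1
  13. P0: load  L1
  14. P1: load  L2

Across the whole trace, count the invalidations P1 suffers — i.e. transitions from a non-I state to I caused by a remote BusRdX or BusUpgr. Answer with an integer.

invalidations = 1

1. P1: store L3 := 73  bus=[BusRdX]  L3: P0=I P1=M P2=I  mem[L3]=90
2. P0: store L1 := 20  bus=[BusRdX]  L1: P0=M P1=I P2=I  mem[L1]=70
3. P1: load  L4  bus=[BusRd]  L4: P0=I P1=E P2=I  mem[L4]=50
4. P1: load  L1  bus=[BusRd]  L1: P0=O P1=S P2=I  mem[L1]=70
5. P2: store L5 := 97  bus=[BusRdX]  L5: P0=I P1=I P2=M  mem[L5]=10
6. P2: store L1 := 98  bus=[BusRdX,Flush]  L1: P0=I P1=I P2=M  mem[L1]=20
7. P0: load  L1  bus=[BusRd]  L1: P0=S P1=I P2=O  mem[L1]=20
8. P0: load  L1  bus=[-]  L1: P0=S P1=I P2=O  mem[L1]=20
9. P1: store L2 := 37  bus=[BusRdX]  L2: P0=I P1=M P2=I  mem[L2]=20
10. P1: load  L1  bus=[BusRd]  L1: P0=S P1=S P2=O  mem[L1]=20
11. P1: store L1 := 44  bus=[BusUpgr,Flush]  L1: P0=I P1=M P2=I  mem[L1]=98
12. P1: load  L1  bus=[-]  L1: P0=I P1=M P2=I  mem[L1]=98
13. P0: load  L1  bus=[BusRd]  L1: P0=S P1=O P2=I  mem[L1]=98
14. P1: load  L2  bus=[-]  L2: P0=I P1=M P2=I  mem[L2]=20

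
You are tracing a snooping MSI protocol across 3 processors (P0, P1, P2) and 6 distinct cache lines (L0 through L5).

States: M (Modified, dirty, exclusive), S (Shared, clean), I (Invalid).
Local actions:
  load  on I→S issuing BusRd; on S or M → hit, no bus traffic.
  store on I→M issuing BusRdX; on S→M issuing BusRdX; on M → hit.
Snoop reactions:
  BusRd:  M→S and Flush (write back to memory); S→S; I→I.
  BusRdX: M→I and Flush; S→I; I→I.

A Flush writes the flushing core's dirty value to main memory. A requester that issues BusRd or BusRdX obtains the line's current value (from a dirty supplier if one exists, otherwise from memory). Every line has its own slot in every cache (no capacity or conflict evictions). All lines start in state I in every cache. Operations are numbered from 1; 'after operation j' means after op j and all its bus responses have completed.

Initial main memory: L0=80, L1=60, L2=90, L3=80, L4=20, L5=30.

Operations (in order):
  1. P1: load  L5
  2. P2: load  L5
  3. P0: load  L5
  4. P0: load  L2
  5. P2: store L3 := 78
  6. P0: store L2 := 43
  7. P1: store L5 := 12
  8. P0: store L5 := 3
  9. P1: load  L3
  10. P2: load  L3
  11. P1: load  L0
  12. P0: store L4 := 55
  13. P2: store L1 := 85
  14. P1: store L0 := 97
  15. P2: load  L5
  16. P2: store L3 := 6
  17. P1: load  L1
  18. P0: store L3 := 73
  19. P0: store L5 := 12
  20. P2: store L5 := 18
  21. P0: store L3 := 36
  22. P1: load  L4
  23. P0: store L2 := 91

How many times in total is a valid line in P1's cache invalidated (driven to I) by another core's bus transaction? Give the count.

invalidations = 2

step 1: P1: load  L5  ⟶  ISI  (L5)  txn=BusRd  M[L5]=30
step 2: P2: load  L5  ⟶  ISS  (L5)  txn=BusRd  M[L5]=30
step 3: P0: load  L5  ⟶  SSS  (L5)  txn=BusRd  M[L5]=30
step 4: P0: load  L2  ⟶  SII  (L2)  txn=BusRd  M[L2]=90
step 5: P2: store L3 := 78  ⟶  IIM  (L3)  txn=BusRdX  M[L3]=80
step 6: P0: store L2 := 43  ⟶  MII  (L2)  txn=BusRdX  M[L2]=90
step 7: P1: store L5 := 12  ⟶  IMI  (L5)  txn=BusRdX  M[L5]=30
step 8: P0: store L5 := 3  ⟶  MII  (L5)  txn=BusRdX+Flush  M[L5]=12
step 9: P1: load  L3  ⟶  ISS  (L3)  txn=BusRd+Flush  M[L3]=78
step 10: P2: load  L3  ⟶  ISS  (L3)  txn=∅  M[L3]=78
step 11: P1: load  L0  ⟶  ISI  (L0)  txn=BusRd  M[L0]=80
step 12: P0: store L4 := 55  ⟶  MII  (L4)  txn=BusRdX  M[L4]=20
step 13: P2: store L1 := 85  ⟶  IIM  (L1)  txn=BusRdX  M[L1]=60
step 14: P1: store L0 := 97  ⟶  IMI  (L0)  txn=BusRdX  M[L0]=80
step 15: P2: load  L5  ⟶  SIS  (L5)  txn=BusRd+Flush  M[L5]=3
step 16: P2: store L3 := 6  ⟶  IIM  (L3)  txn=BusRdX  M[L3]=78
step 17: P1: load  L1  ⟶  ISS  (L1)  txn=BusRd+Flush  M[L1]=85
step 18: P0: store L3 := 73  ⟶  MII  (L3)  txn=BusRdX+Flush  M[L3]=6
step 19: P0: store L5 := 12  ⟶  MII  (L5)  txn=BusRdX  M[L5]=3
step 20: P2: store L5 := 18  ⟶  IIM  (L5)  txn=BusRdX+Flush  M[L5]=12
step 21: P0: store L3 := 36  ⟶  MII  (L3)  txn=∅  M[L3]=6
step 22: P1: load  L4  ⟶  SSI  (L4)  txn=BusRd+Flush  M[L4]=55
step 23: P0: store L2 := 91  ⟶  MII  (L2)  txn=∅  M[L2]=90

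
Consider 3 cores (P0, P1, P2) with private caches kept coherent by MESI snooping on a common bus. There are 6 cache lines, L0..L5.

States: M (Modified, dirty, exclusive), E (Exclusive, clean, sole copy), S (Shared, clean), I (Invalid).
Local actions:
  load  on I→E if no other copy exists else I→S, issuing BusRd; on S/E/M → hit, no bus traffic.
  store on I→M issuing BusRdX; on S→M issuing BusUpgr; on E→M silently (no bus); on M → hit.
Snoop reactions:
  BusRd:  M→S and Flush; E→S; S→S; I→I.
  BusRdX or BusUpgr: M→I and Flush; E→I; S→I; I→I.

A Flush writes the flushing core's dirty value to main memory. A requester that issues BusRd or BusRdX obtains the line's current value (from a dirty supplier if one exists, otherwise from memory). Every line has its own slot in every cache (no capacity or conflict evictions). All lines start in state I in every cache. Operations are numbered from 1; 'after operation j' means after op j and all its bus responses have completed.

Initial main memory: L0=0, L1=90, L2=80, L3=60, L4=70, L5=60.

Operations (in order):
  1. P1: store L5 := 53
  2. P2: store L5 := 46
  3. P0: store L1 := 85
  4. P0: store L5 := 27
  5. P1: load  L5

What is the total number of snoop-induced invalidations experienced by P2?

invalidations = 1

[1] P1: store L5 := 53 | P0:I, P1:M(53), P2:I | bus: BusRdX
[2] P2: store L5 := 46 | P0:I, P1:I, P2:M(46) | bus: BusRdX,Flush
[3] P0: store L1 := 85 | P0:M(85), P1:I, P2:I | bus: BusRdX
[4] P0: store L5 := 27 | P0:M(27), P1:I, P2:I | bus: BusRdX,Flush
[5] P1: load  L5 | P0:S(27), P1:S(27), P2:I | bus: BusRd,Flush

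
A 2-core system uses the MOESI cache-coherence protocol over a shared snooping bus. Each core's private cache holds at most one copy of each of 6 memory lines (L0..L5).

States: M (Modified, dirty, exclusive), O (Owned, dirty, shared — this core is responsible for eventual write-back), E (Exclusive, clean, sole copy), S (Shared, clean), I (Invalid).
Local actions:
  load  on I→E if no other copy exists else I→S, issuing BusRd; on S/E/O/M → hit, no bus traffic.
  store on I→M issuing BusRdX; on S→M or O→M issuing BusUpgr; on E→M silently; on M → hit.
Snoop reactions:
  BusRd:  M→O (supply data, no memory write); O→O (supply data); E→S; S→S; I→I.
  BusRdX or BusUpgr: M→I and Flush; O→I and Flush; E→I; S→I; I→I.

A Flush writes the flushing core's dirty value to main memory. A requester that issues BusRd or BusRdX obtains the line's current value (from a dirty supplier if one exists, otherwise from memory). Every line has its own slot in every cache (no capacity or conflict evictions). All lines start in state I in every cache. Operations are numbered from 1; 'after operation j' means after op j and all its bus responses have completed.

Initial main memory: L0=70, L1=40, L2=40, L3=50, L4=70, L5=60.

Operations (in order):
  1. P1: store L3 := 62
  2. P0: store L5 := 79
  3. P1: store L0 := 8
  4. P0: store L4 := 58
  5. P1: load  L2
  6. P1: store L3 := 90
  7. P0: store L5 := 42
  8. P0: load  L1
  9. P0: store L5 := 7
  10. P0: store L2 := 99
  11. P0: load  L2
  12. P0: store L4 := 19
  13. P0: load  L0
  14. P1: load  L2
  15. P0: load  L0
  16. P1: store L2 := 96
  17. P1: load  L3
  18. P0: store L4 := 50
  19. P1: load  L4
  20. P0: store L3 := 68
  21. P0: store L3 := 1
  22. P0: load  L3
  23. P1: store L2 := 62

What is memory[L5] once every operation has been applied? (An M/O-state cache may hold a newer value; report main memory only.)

step 1: P1: store L3 := 62  ⟶  IM  (L3)  txn=BusRdX  M[L3]=50
step 2: P0: store L5 := 79  ⟶  MI  (L5)  txn=BusRdX  M[L5]=60
step 3: P1: store L0 := 8  ⟶  IM  (L0)  txn=BusRdX  M[L0]=70
step 4: P0: store L4 := 58  ⟶  MI  (L4)  txn=BusRdX  M[L4]=70
step 5: P1: load  L2  ⟶  IE  (L2)  txn=BusRd  M[L2]=40
step 6: P1: store L3 := 90  ⟶  IM  (L3)  txn=∅  M[L3]=50
step 7: P0: store L5 := 42  ⟶  MI  (L5)  txn=∅  M[L5]=60
step 8: P0: load  L1  ⟶  EI  (L1)  txn=BusRd  M[L1]=40
step 9: P0: store L5 := 7  ⟶  MI  (L5)  txn=∅  M[L5]=60
step 10: P0: store L2 := 99  ⟶  MI  (L2)  txn=BusRdX  M[L2]=40
step 11: P0: load  L2  ⟶  MI  (L2)  txn=∅  M[L2]=40
step 12: P0: store L4 := 19  ⟶  MI  (L4)  txn=∅  M[L4]=70
step 13: P0: load  L0  ⟶  SO  (L0)  txn=BusRd  M[L0]=70
step 14: P1: load  L2  ⟶  OS  (L2)  txn=BusRd  M[L2]=40
step 15: P0: load  L0  ⟶  SO  (L0)  txn=∅  M[L0]=70
step 16: P1: store L2 := 96  ⟶  IM  (L2)  txn=BusUpgr+Flush  M[L2]=99
step 17: P1: load  L3  ⟶  IM  (L3)  txn=∅  M[L3]=50
step 18: P0: store L4 := 50  ⟶  MI  (L4)  txn=∅  M[L4]=70
step 19: P1: load  L4  ⟶  OS  (L4)  txn=BusRd  M[L4]=70
step 20: P0: store L3 := 68  ⟶  MI  (L3)  txn=BusRdX+Flush  M[L3]=90
step 21: P0: store L3 := 1  ⟶  MI  (L3)  txn=∅  M[L3]=90
step 22: P0: load  L3  ⟶  MI  (L3)  txn=∅  M[L3]=90
step 23: P1: store L2 := 62  ⟶  IM  (L2)  txn=∅  M[L2]=99

memory[L5] = 60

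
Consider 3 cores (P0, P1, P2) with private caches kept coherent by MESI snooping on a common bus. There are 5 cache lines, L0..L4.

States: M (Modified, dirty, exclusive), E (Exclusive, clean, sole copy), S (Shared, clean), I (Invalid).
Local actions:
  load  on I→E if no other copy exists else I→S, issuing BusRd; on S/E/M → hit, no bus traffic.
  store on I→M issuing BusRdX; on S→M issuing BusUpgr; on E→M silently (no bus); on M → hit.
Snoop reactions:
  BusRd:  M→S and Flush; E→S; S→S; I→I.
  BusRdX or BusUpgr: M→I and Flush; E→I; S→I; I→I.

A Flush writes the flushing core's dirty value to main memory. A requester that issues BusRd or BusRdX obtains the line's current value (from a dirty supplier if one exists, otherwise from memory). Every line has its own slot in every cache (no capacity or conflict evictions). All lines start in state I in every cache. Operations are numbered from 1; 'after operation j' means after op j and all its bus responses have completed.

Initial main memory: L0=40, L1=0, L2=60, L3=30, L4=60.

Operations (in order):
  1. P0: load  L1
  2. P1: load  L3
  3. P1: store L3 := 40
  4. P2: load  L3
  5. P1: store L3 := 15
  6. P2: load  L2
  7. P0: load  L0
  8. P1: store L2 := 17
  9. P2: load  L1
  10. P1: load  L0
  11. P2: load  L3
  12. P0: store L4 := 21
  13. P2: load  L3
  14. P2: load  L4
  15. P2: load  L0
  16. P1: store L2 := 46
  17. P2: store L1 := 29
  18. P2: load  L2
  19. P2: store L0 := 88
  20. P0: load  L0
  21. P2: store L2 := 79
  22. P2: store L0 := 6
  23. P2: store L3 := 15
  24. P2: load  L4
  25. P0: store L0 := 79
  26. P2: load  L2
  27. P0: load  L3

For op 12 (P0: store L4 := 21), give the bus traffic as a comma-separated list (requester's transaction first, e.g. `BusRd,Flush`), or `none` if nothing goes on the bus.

bus = BusRdX

  op1 P0: load  L1 → E/I/I on L1; bus BusRd; mem=0
  op2 P1: load  L3 → I/E/I on L3; bus BusRd; mem=30
  op3 P1: store L3 := 40 → I/M/I on L3; bus (none); mem=30
  op4 P2: load  L3 → I/S/S on L3; bus BusRd Flush; mem=40
  op5 P1: store L3 := 15 → I/M/I on L3; bus BusUpgr; mem=40
  op6 P2: load  L2 → I/I/E on L2; bus BusRd; mem=60
  op7 P0: load  L0 → E/I/I on L0; bus BusRd; mem=40
  op8 P1: store L2 := 17 → I/M/I on L2; bus BusRdX; mem=60
  op9 P2: load  L1 → S/I/S on L1; bus BusRd; mem=0
  op10 P1: load  L0 → S/S/I on L0; bus BusRd; mem=40
  op11 P2: load  L3 → I/S/S on L3; bus BusRd Flush; mem=15
  op12 P0: store L4 := 21 → M/I/I on L4; bus BusRdX; mem=60
  op13 P2: load  L3 → I/S/S on L3; bus (none); mem=15
  op14 P2: load  L4 → S/I/S on L4; bus BusRd Flush; mem=21
  op15 P2: load  L0 → S/S/S on L0; bus BusRd; mem=40
  op16 P1: store L2 := 46 → I/M/I on L2; bus (none); mem=60
  op17 P2: store L1 := 29 → I/I/M on L1; bus BusUpgr; mem=0
  op18 P2: load  L2 → I/S/S on L2; bus BusRd Flush; mem=46
  op19 P2: store L0 := 88 → I/I/M on L0; bus BusUpgr; mem=40
  op20 P0: load  L0 → S/I/S on L0; bus BusRd Flush; mem=88
  op21 P2: store L2 := 79 → I/I/M on L2; bus BusUpgr; mem=46
  op22 P2: store L0 := 6 → I/I/M on L0; bus BusUpgr; mem=88
  op23 P2: store L3 := 15 → I/I/M on L3; bus BusUpgr; mem=15
  op24 P2: load  L4 → S/I/S on L4; bus (none); mem=21
  op25 P0: store L0 := 79 → M/I/I on L0; bus BusRdX Flush; mem=6
  op26 P2: load  L2 → I/I/M on L2; bus (none); mem=46
  op27 P0: load  L3 → S/I/S on L3; bus BusRd Flush; mem=15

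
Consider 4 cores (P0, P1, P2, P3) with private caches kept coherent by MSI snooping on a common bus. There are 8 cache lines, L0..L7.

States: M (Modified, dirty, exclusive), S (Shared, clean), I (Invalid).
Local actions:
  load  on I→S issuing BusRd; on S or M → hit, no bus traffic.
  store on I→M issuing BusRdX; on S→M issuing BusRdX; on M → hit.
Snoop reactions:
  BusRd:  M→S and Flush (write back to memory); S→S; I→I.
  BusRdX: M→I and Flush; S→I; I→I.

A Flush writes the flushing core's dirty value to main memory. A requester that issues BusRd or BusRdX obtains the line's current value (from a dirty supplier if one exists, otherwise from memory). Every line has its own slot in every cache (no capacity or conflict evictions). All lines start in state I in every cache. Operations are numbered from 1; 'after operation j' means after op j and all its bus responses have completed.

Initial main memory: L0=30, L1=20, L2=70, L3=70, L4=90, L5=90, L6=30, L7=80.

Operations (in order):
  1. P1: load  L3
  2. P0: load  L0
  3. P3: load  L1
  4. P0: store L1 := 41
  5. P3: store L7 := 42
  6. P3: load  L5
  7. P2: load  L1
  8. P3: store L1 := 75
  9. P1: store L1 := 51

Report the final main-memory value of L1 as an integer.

  op1 P1: load  L3 → I/S/I/I on L3; bus BusRd; mem=70
  op2 P0: load  L0 → S/I/I/I on L0; bus BusRd; mem=30
  op3 P3: load  L1 → I/I/I/S on L1; bus BusRd; mem=20
  op4 P0: store L1 := 41 → M/I/I/I on L1; bus BusRdX; mem=20
  op5 P3: store L7 := 42 → I/I/I/M on L7; bus BusRdX; mem=80
  op6 P3: load  L5 → I/I/I/S on L5; bus BusRd; mem=90
  op7 P2: load  L1 → S/I/S/I on L1; bus BusRd Flush; mem=41
  op8 P3: store L1 := 75 → I/I/I/M on L1; bus BusRdX; mem=41
  op9 P1: store L1 := 51 → I/M/I/I on L1; bus BusRdX Flush; mem=75

memory[L1] = 75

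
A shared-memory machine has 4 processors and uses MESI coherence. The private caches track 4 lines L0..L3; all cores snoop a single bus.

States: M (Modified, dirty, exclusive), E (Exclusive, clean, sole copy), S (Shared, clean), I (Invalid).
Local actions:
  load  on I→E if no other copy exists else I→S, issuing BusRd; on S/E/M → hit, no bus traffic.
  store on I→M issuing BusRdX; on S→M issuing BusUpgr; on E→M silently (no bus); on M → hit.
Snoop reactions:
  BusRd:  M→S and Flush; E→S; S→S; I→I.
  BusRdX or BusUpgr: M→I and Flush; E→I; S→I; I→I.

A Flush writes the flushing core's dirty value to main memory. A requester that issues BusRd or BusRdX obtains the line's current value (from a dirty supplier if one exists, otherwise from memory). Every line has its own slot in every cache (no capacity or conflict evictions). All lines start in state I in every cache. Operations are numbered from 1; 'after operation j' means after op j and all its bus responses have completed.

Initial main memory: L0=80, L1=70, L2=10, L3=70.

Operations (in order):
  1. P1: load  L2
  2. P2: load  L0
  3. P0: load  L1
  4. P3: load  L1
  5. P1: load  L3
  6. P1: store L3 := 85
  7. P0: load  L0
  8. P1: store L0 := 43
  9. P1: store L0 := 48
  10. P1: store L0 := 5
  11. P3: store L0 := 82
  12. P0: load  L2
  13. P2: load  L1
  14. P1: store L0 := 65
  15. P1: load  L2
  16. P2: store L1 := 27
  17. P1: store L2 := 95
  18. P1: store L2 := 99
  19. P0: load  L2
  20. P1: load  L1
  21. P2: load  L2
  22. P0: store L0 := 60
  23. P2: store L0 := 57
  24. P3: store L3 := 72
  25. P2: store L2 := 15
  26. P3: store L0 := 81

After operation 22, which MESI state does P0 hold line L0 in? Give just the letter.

1. P1: load  L2  bus=[BusRd]  L2: P0=I P1=E P2=I P3=I  mem[L2]=10
2. P2: load  L0  bus=[BusRd]  L0: P0=I P1=I P2=E P3=I  mem[L0]=80
3. P0: load  L1  bus=[BusRd]  L1: P0=E P1=I P2=I P3=I  mem[L1]=70
4. P3: load  L1  bus=[BusRd]  L1: P0=S P1=I P2=I P3=S  mem[L1]=70
5. P1: load  L3  bus=[BusRd]  L3: P0=I P1=E P2=I P3=I  mem[L3]=70
6. P1: store L3 := 85  bus=[-]  L3: P0=I P1=M P2=I P3=I  mem[L3]=70
7. P0: load  L0  bus=[BusRd]  L0: P0=S P1=I P2=S P3=I  mem[L0]=80
8. P1: store L0 := 43  bus=[BusRdX]  L0: P0=I P1=M P2=I P3=I  mem[L0]=80
9. P1: store L0 := 48  bus=[-]  L0: P0=I P1=M P2=I P3=I  mem[L0]=80
10. P1: store L0 := 5  bus=[-]  L0: P0=I P1=M P2=I P3=I  mem[L0]=80
11. P3: store L0 := 82  bus=[BusRdX,Flush]  L0: P0=I P1=I P2=I P3=M  mem[L0]=5
12. P0: load  L2  bus=[BusRd]  L2: P0=S P1=S P2=I P3=I  mem[L2]=10
13. P2: load  L1  bus=[BusRd]  L1: P0=S P1=I P2=S P3=S  mem[L1]=70
14. P1: store L0 := 65  bus=[BusRdX,Flush]  L0: P0=I P1=M P2=I P3=I  mem[L0]=82
15. P1: load  L2  bus=[-]  L2: P0=S P1=S P2=I P3=I  mem[L2]=10
16. P2: store L1 := 27  bus=[BusUpgr]  L1: P0=I P1=I P2=M P3=I  mem[L1]=70
17. P1: store L2 := 95  bus=[BusUpgr]  L2: P0=I P1=M P2=I P3=I  mem[L2]=10
18. P1: store L2 := 99  bus=[-]  L2: P0=I P1=M P2=I P3=I  mem[L2]=10
19. P0: load  L2  bus=[BusRd,Flush]  L2: P0=S P1=S P2=I P3=I  mem[L2]=99
20. P1: load  L1  bus=[BusRd,Flush]  L1: P0=I P1=S P2=S P3=I  mem[L1]=27
21. P2: load  L2  bus=[BusRd]  L2: P0=S P1=S P2=S P3=I  mem[L2]=99
22. P0: store L0 := 60  bus=[BusRdX,Flush]  L0: P0=M P1=I P2=I P3=I  mem[L0]=65
23. P2: store L0 := 57  bus=[BusRdX,Flush]  L0: P0=I P1=I P2=M P3=I  mem[L0]=60
24. P3: store L3 := 72  bus=[BusRdX,Flush]  L3: P0=I P1=I P2=I P3=M  mem[L3]=85
25. P2: store L2 := 15  bus=[BusUpgr]  L2: P0=I P1=I P2=M P3=I  mem[L2]=99
26. P3: store L0 := 81  bus=[BusRdX,Flush]  L0: P0=I P1=I P2=I P3=M  mem[L0]=57

state = M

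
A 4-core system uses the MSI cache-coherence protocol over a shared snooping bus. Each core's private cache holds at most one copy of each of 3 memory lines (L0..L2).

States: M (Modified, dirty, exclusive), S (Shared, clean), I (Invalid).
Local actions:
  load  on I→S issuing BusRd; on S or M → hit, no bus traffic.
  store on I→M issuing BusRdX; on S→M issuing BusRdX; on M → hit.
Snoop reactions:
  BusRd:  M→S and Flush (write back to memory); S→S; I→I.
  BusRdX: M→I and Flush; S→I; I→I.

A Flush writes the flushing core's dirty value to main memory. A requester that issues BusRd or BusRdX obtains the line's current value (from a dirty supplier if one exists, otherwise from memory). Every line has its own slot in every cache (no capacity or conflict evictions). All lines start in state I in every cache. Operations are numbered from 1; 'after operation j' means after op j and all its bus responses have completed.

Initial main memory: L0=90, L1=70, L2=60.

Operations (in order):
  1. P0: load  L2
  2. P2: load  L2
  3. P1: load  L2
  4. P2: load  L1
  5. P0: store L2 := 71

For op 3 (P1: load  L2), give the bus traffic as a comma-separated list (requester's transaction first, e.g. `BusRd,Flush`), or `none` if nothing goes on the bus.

  op1 P0: load  L2 → S/I/I/I on L2; bus BusRd; mem=60
  op2 P2: load  L2 → S/I/S/I on L2; bus BusRd; mem=60
  op3 P1: load  L2 → S/S/S/I on L2; bus BusRd; mem=60
  op4 P2: load  L1 → I/I/S/I on L1; bus BusRd; mem=70
  op5 P0: store L2 := 71 → M/I/I/I on L2; bus BusRdX; mem=60

bus = BusRd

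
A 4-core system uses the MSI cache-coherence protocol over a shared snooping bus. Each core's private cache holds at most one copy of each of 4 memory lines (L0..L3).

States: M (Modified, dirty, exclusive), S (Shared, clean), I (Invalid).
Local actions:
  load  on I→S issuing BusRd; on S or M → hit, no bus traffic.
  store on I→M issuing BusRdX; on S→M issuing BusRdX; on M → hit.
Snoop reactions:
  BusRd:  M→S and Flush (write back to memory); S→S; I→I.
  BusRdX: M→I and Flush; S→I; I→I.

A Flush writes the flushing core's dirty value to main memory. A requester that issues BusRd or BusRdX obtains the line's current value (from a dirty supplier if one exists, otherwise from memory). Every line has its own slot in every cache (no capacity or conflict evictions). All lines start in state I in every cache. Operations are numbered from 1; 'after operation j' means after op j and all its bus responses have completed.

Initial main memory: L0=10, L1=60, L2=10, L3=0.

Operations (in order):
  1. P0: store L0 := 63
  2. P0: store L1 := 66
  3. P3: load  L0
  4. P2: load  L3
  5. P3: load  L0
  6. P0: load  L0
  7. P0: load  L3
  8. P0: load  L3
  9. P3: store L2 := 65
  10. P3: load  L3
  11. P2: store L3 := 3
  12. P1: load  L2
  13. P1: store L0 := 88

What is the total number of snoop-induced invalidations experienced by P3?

invalidations = 2

[1] P0: store L0 := 63 | P0:M(63), P1:I, P2:I, P3:I | bus: BusRdX
[2] P0: store L1 := 66 | P0:M(66), P1:I, P2:I, P3:I | bus: BusRdX
[3] P3: load  L0 | P0:S(63), P1:I, P2:I, P3:S(63) | bus: BusRd,Flush
[4] P2: load  L3 | P0:I, P1:I, P2:S(0), P3:I | bus: BusRd
[5] P3: load  L0 | P0:S(63), P1:I, P2:I, P3:S(63) | bus: none
[6] P0: load  L0 | P0:S(63), P1:I, P2:I, P3:S(63) | bus: none
[7] P0: load  L3 | P0:S(0), P1:I, P2:S(0), P3:I | bus: BusRd
[8] P0: load  L3 | P0:S(0), P1:I, P2:S(0), P3:I | bus: none
[9] P3: store L2 := 65 | P0:I, P1:I, P2:I, P3:M(65) | bus: BusRdX
[10] P3: load  L3 | P0:S(0), P1:I, P2:S(0), P3:S(0) | bus: BusRd
[11] P2: store L3 := 3 | P0:I, P1:I, P2:M(3), P3:I | bus: BusRdX
[12] P1: load  L2 | P0:I, P1:S(65), P2:I, P3:S(65) | bus: BusRd,Flush
[13] P1: store L0 := 88 | P0:I, P1:M(88), P2:I, P3:I | bus: BusRdX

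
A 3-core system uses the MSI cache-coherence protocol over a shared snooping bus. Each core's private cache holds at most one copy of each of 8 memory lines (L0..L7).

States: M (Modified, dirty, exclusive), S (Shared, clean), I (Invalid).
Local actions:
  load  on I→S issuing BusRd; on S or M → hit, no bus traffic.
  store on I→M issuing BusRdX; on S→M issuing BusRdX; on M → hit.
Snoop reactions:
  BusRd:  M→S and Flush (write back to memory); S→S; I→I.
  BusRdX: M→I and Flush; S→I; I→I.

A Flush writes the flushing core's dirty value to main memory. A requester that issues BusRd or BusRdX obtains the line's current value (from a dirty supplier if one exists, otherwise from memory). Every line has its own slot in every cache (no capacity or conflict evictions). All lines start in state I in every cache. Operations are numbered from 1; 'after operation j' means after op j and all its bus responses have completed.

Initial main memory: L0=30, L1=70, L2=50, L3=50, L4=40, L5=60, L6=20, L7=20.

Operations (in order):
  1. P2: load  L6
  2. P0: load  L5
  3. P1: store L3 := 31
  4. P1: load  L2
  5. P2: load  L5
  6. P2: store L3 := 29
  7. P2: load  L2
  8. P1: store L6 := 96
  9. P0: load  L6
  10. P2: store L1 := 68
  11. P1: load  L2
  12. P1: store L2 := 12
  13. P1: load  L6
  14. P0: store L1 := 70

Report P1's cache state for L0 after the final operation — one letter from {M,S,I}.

1. P2: load  L6  bus=[BusRd]  L6: P0=I P1=I P2=S  mem[L6]=20
2. P0: load  L5  bus=[BusRd]  L5: P0=S P1=I P2=I  mem[L5]=60
3. P1: store L3 := 31  bus=[BusRdX]  L3: P0=I P1=M P2=I  mem[L3]=50
4. P1: load  L2  bus=[BusRd]  L2: P0=I P1=S P2=I  mem[L2]=50
5. P2: load  L5  bus=[BusRd]  L5: P0=S P1=I P2=S  mem[L5]=60
6. P2: store L3 := 29  bus=[BusRdX,Flush]  L3: P0=I P1=I P2=M  mem[L3]=31
7. P2: load  L2  bus=[BusRd]  L2: P0=I P1=S P2=S  mem[L2]=50
8. P1: store L6 := 96  bus=[BusRdX]  L6: P0=I P1=M P2=I  mem[L6]=20
9. P0: load  L6  bus=[BusRd,Flush]  L6: P0=S P1=S P2=I  mem[L6]=96
10. P2: store L1 := 68  bus=[BusRdX]  L1: P0=I P1=I P2=M  mem[L1]=70
11. P1: load  L2  bus=[-]  L2: P0=I P1=S P2=S  mem[L2]=50
12. P1: store L2 := 12  bus=[BusRdX]  L2: P0=I P1=M P2=I  mem[L2]=50
13. P1: load  L6  bus=[-]  L6: P0=S P1=S P2=I  mem[L6]=96
14. P0: store L1 := 70  bus=[BusRdX,Flush]  L1: P0=M P1=I P2=I  mem[L1]=68

state = I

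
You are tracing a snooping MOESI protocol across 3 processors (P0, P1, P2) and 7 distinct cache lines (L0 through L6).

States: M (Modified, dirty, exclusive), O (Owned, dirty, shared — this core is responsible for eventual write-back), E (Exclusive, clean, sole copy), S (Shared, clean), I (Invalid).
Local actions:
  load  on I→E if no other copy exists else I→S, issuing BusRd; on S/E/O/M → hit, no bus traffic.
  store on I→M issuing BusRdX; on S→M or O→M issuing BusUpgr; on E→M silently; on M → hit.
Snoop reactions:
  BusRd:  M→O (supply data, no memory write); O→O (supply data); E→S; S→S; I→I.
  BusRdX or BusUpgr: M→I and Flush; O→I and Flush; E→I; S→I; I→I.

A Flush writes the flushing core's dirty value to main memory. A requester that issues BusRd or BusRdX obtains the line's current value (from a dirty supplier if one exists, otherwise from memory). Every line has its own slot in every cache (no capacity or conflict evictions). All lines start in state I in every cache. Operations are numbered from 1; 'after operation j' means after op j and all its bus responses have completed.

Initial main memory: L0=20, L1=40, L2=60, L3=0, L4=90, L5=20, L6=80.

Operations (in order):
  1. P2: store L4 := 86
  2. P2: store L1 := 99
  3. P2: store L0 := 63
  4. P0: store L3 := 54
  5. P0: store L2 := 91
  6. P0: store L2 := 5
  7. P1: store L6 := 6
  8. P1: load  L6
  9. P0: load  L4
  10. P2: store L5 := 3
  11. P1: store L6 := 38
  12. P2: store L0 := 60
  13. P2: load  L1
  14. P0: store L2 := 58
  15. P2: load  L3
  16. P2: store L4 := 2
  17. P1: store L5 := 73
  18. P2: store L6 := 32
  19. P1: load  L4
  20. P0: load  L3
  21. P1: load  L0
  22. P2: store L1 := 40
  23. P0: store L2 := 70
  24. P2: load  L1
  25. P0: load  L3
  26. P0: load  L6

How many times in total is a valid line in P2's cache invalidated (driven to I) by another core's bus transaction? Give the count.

step 1: P2: store L4 := 86  ⟶  IIM  (L4)  txn=BusRdX  M[L4]=90
step 2: P2: store L1 := 99  ⟶  IIM  (L1)  txn=BusRdX  M[L1]=40
step 3: P2: store L0 := 63  ⟶  IIM  (L0)  txn=BusRdX  M[L0]=20
step 4: P0: store L3 := 54  ⟶  MII  (L3)  txn=BusRdX  M[L3]=0
step 5: P0: store L2 := 91  ⟶  MII  (L2)  txn=BusRdX  M[L2]=60
step 6: P0: store L2 := 5  ⟶  MII  (L2)  txn=∅  M[L2]=60
step 7: P1: store L6 := 6  ⟶  IMI  (L6)  txn=BusRdX  M[L6]=80
step 8: P1: load  L6  ⟶  IMI  (L6)  txn=∅  M[L6]=80
step 9: P0: load  L4  ⟶  SIO  (L4)  txn=BusRd  M[L4]=90
step 10: P2: store L5 := 3  ⟶  IIM  (L5)  txn=BusRdX  M[L5]=20
step 11: P1: store L6 := 38  ⟶  IMI  (L6)  txn=∅  M[L6]=80
step 12: P2: store L0 := 60  ⟶  IIM  (L0)  txn=∅  M[L0]=20
step 13: P2: load  L1  ⟶  IIM  (L1)  txn=∅  M[L1]=40
step 14: P0: store L2 := 58  ⟶  MII  (L2)  txn=∅  M[L2]=60
step 15: P2: load  L3  ⟶  OIS  (L3)  txn=BusRd  M[L3]=0
step 16: P2: store L4 := 2  ⟶  IIM  (L4)  txn=BusUpgr  M[L4]=90
step 17: P1: store L5 := 73  ⟶  IMI  (L5)  txn=BusRdX+Flush  M[L5]=3
step 18: P2: store L6 := 32  ⟶  IIM  (L6)  txn=BusRdX+Flush  M[L6]=38
step 19: P1: load  L4  ⟶  ISO  (L4)  txn=BusRd  M[L4]=90
step 20: P0: load  L3  ⟶  OIS  (L3)  txn=∅  M[L3]=0
step 21: P1: load  L0  ⟶  ISO  (L0)  txn=BusRd  M[L0]=20
step 22: P2: store L1 := 40  ⟶  IIM  (L1)  txn=∅  M[L1]=40
step 23: P0: store L2 := 70  ⟶  MII  (L2)  txn=∅  M[L2]=60
step 24: P2: load  L1  ⟶  IIM  (L1)  txn=∅  M[L1]=40
step 25: P0: load  L3  ⟶  OIS  (L3)  txn=∅  M[L3]=0
step 26: P0: load  L6  ⟶  SIO  (L6)  txn=BusRd  M[L6]=38

invalidations = 1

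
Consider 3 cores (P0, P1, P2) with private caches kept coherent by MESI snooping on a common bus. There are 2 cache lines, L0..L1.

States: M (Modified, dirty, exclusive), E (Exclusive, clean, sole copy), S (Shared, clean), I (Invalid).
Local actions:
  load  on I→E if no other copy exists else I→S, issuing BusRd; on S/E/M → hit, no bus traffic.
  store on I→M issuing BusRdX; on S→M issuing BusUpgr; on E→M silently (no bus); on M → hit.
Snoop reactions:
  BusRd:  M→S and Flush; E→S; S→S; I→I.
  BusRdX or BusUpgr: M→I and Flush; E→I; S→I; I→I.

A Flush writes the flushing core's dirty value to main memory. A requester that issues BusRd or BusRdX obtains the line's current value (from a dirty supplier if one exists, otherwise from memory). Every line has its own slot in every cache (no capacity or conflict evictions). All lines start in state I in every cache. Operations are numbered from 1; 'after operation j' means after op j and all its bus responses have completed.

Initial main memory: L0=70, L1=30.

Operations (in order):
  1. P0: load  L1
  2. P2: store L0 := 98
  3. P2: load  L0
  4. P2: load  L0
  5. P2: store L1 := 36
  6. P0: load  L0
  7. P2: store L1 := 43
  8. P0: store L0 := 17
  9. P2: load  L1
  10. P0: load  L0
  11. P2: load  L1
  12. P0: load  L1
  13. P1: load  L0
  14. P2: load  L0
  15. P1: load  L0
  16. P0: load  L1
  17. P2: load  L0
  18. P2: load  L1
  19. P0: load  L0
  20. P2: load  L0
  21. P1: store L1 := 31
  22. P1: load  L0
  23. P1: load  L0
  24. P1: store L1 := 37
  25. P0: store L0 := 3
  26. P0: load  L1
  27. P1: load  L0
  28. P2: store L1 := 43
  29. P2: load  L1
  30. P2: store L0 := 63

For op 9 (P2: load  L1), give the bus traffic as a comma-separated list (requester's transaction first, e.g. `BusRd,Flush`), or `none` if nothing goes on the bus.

  op1 P0: load  L1 → E/I/I on L1; bus BusRd; mem=30
  op2 P2: store L0 := 98 → I/I/M on L0; bus BusRdX; mem=70
  op3 P2: load  L0 → I/I/M on L0; bus (none); mem=70
  op4 P2: load  L0 → I/I/M on L0; bus (none); mem=70
  op5 P2: store L1 := 36 → I/I/M on L1; bus BusRdX; mem=30
  op6 P0: load  L0 → S/I/S on L0; bus BusRd Flush; mem=98
  op7 P2: store L1 := 43 → I/I/M on L1; bus (none); mem=30
  op8 P0: store L0 := 17 → M/I/I on L0; bus BusUpgr; mem=98
  op9 P2: load  L1 → I/I/M on L1; bus (none); mem=30
  op10 P0: load  L0 → M/I/I on L0; bus (none); mem=98
  op11 P2: load  L1 → I/I/M on L1; bus (none); mem=30
  op12 P0: load  L1 → S/I/S on L1; bus BusRd Flush; mem=43
  op13 P1: load  L0 → S/S/I on L0; bus BusRd Flush; mem=17
  op14 P2: load  L0 → S/S/S on L0; bus BusRd; mem=17
  op15 P1: load  L0 → S/S/S on L0; bus (none); mem=17
  op16 P0: load  L1 → S/I/S on L1; bus (none); mem=43
  op17 P2: load  L0 → S/S/S on L0; bus (none); mem=17
  op18 P2: load  L1 → S/I/S on L1; bus (none); mem=43
  op19 P0: load  L0 → S/S/S on L0; bus (none); mem=17
  op20 P2: load  L0 → S/S/S on L0; bus (none); mem=17
  op21 P1: store L1 := 31 → I/M/I on L1; bus BusRdX; mem=43
  op22 P1: load  L0 → S/S/S on L0; bus (none); mem=17
  op23 P1: load  L0 → S/S/S on L0; bus (none); mem=17
  op24 P1: store L1 := 37 → I/M/I on L1; bus (none); mem=43
  op25 P0: store L0 := 3 → M/I/I on L0; bus BusUpgr; mem=17
  op26 P0: load  L1 → S/S/I on L1; bus BusRd Flush; mem=37
  op27 P1: load  L0 → S/S/I on L0; bus BusRd Flush; mem=3
  op28 P2: store L1 := 43 → I/I/M on L1; bus BusRdX; mem=37
  op29 P2: load  L1 → I/I/M on L1; bus (none); mem=37
  op30 P2: store L0 := 63 → I/I/M on L0; bus BusRdX; mem=3

bus = none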